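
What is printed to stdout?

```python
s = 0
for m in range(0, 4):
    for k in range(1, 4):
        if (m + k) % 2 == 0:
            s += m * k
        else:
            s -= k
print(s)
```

m=0,k=1: odd sum, s = 0-1 = -1
m=0,k=2: even sum, s = (-1)+0 = -1
m=0,k=3: odd sum, s = (-1)-3 = -4
m=1,k=1: even sum, s = (-4)+1 = -3
m=1,k=2: odd sum, s = (-3)-2 = -5
m=1,k=3: even sum, s = (-5)+3 = -2
m=2,k=1: odd sum, s = (-2)-1 = -3
m=2,k=2: even sum, s = (-3)+4 = 1
m=2,k=3: odd sum, s = 1-3 = -2
m=3,k=1: even sum, s = (-2)+3 = 1
m=3,k=2: odd sum, s = 1-2 = -1
m=3,k=3: even sum, s = (-1)+9 = 8

8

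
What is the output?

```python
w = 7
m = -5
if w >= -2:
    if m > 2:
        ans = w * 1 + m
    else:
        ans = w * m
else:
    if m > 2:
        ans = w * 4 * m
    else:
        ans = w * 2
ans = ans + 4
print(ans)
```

w=7, m=-5
w >= -2 is True; m > 2 is False
→ ans = w * m = -35
ans = (-35)+4 = -31

-31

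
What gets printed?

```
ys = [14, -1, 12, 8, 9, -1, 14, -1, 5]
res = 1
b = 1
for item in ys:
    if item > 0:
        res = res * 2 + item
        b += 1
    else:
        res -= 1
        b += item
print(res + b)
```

803

item=14: >0, res = 1*2+14 = 16; b=2
item=-1: not >0, res = 16-1 = 15; b=1
item=12: >0, res = 15*2+12 = 42; b=2
item=8: >0, res = 42*2+8 = 92; b=3
item=9: >0, res = 92*2+9 = 193; b=4
item=-1: not >0, res = 193-1 = 192; b=3
item=14: >0, res = 192*2+14 = 398; b=4
item=-1: not >0, res = 398-1 = 397; b=3
item=5: >0, res = 397*2+5 = 799; b=4
res+b = 799+4 = 803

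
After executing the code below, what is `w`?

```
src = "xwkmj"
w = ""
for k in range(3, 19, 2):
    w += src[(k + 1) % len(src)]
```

'jwmxkjwm'

k=3: add src[4]='j' → 'j'
k=5: add src[1]='w' → 'jw'
k=7: add src[3]='m' → 'jwm'
k=9: add src[0]='x' → 'jwmx'
k=11: add src[2]='k' → 'jwmxk'
k=13: add src[4]='j' → 'jwmxkj'
k=15: add src[1]='w' → 'jwmxkjw'
k=17: add src[3]='m' → 'jwmxkjwm'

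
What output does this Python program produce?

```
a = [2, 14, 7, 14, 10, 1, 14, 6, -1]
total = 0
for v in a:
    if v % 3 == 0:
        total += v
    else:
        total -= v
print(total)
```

-55

v=2: not %3==0, total = 0-2 = -2
v=14: not %3==0, total = (-2)-14 = -16
v=7: not %3==0, total = (-16)-7 = -23
v=14: not %3==0, total = (-23)-14 = -37
v=10: not %3==0, total = (-37)-10 = -47
v=1: not %3==0, total = (-47)-1 = -48
v=14: not %3==0, total = (-48)-14 = -62
v=6: %3==0, total = (-62)+6 = -56
v=-1: not %3==0, total = (-56)-(-1) = -55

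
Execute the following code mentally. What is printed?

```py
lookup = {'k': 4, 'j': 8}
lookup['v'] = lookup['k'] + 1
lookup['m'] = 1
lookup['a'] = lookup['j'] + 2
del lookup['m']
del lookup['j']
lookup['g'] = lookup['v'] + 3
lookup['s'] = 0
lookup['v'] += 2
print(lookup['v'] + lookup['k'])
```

11

lookup['v'] = lookup['k']+1 = 5 → {'k': 4, 'j': 8, 'v': 5}
lookup['m'] = 1 → {'k': 4, 'j': 8, 'v': 5, 'm': 1}
lookup['a'] = lookup['j']+2 = 10 → {'k': 4, 'j': 8, 'v': 5, 'm': 1, 'a': 10}
del 'm' → {'k': 4, 'j': 8, 'v': 5, 'a': 10}
del 'j' → {'k': 4, 'v': 5, 'a': 10}
lookup['g'] = lookup['v']+3 = 8 → {'k': 4, 'v': 5, 'a': 10, 'g': 8}
lookup['s'] = 0 → {'k': 4, 'v': 5, 'a': 10, 'g': 8, 's': 0}
lookup['v'] = 5+2 = 7 → {'k': 4, 'v': 7, 'a': 10, 'g': 8, 's': 0}
lookup['v']+lookup['k'] = 7+4 = 11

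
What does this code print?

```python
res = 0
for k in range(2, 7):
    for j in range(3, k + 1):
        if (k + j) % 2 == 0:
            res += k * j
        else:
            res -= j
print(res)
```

110

k=3,j=3: even sum, res = 0+9 = 9
k=4,j=3: odd sum, res = 9-3 = 6
k=4,j=4: even sum, res = 6+16 = 22
k=5,j=3: even sum, res = 22+15 = 37
k=5,j=4: odd sum, res = 37-4 = 33
k=5,j=5: even sum, res = 33+25 = 58
k=6,j=3: odd sum, res = 58-3 = 55
k=6,j=4: even sum, res = 55+24 = 79
k=6,j=5: odd sum, res = 79-5 = 74
k=6,j=6: even sum, res = 74+36 = 110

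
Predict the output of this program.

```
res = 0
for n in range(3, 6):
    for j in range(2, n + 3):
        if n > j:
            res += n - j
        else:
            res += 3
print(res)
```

n=3,j=2: 3>2, res = 0+1 = 1
n=3,j=3: not 3>3, res = 1+3 = 4
n=3,j=4: not 3>4, res = 4+3 = 7
n=3,j=5: not 3>5, res = 7+3 = 10
n=4,j=2: 4>2, res = 10+2 = 12
n=4,j=3: 4>3, res = 12+1 = 13
n=4,j=4: not 4>4, res = 13+3 = 16
n=4,j=5: not 4>5, res = 16+3 = 19
n=4,j=6: not 4>6, res = 19+3 = 22
n=5,j=2: 5>2, res = 22+3 = 25
n=5,j=3: 5>3, res = 25+2 = 27
n=5,j=4: 5>4, res = 27+1 = 28
n=5,j=5: not 5>5, res = 28+3 = 31
n=5,j=6: not 5>6, res = 31+3 = 34
n=5,j=7: not 5>7, res = 34+3 = 37

37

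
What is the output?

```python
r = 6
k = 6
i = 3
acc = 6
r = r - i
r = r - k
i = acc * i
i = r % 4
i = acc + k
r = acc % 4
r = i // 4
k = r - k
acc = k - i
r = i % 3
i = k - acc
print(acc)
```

-15

r = 6-3 = 3
r = 3-6 = -3
i = 6*3 = 18
i = (-3)%4 = 1
i = 6+6 = 12
r = 6%4 = 2
r = 12//4 = 3
k = 3-6 = -3
acc = (-3)-12 = -15
r = 12%3 = 0
i = (-3)-(-15) = 12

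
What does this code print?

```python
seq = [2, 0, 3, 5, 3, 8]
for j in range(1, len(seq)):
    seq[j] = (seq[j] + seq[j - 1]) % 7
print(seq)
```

[2, 2, 5, 3, 6, 0]

j=1: seq[1] = (0+2)%7 = 2 → [2, 2, 3, 5, 3, 8]
j=2: seq[2] = (3+2)%7 = 5 → [2, 2, 5, 5, 3, 8]
j=3: seq[3] = (5+5)%7 = 3 → [2, 2, 5, 3, 3, 8]
j=4: seq[4] = (3+3)%7 = 6 → [2, 2, 5, 3, 6, 8]
j=5: seq[5] = (8+6)%7 = 0 → [2, 2, 5, 3, 6, 0]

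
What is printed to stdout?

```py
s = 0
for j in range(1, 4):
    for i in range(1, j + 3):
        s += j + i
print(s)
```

j=1,i=1: s = 0+2 = 2
j=1,i=2: s = 2+3 = 5
j=1,i=3: s = 5+4 = 9
j=2,i=1: s = 9+3 = 12
j=2,i=2: s = 12+4 = 16
j=2,i=3: s = 16+5 = 21
j=2,i=4: s = 21+6 = 27
j=3,i=1: s = 27+4 = 31
j=3,i=2: s = 31+5 = 36
j=3,i=3: s = 36+6 = 42
j=3,i=4: s = 42+7 = 49
j=3,i=5: s = 49+8 = 57

57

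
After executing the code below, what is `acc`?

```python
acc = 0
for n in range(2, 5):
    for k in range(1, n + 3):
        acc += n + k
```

93

n=2,k=1: acc = 0+3 = 3
n=2,k=2: acc = 3+4 = 7
n=2,k=3: acc = 7+5 = 12
n=2,k=4: acc = 12+6 = 18
n=3,k=1: acc = 18+4 = 22
n=3,k=2: acc = 22+5 = 27
n=3,k=3: acc = 27+6 = 33
n=3,k=4: acc = 33+7 = 40
n=3,k=5: acc = 40+8 = 48
n=4,k=1: acc = 48+5 = 53
n=4,k=2: acc = 53+6 = 59
n=4,k=3: acc = 59+7 = 66
n=4,k=4: acc = 66+8 = 74
n=4,k=5: acc = 74+9 = 83
n=4,k=6: acc = 83+10 = 93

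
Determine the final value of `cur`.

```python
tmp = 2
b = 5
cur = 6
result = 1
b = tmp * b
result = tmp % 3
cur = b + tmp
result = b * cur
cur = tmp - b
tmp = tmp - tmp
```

-8

b = 2*5 = 10
result = 2%3 = 2
cur = 10+2 = 12
result = 10*12 = 120
cur = 2-10 = -8
tmp = 2-2 = 0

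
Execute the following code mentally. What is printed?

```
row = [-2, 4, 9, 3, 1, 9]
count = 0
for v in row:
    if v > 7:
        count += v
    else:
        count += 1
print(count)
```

v=-2: not >7, count = 0+1 = 1
v=4: not >7, count = 1+1 = 2
v=9: >7, count = 2+9 = 11
v=3: not >7, count = 11+1 = 12
v=1: not >7, count = 12+1 = 13
v=9: >7, count = 13+9 = 22

22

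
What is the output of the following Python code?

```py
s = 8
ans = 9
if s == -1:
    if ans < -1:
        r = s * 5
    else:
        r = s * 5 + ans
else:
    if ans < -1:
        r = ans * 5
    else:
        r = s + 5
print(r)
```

s=8, ans=9
s == -1 is False; ans < -1 is False
→ r = s + 5 = 13

13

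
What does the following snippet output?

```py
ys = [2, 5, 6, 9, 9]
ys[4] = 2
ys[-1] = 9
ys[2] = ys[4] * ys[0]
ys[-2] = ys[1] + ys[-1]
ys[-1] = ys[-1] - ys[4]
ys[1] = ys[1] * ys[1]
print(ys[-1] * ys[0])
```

ys[4] = 2 → [2, 5, 6, 9, 2]
ys[-1] = 9 → [2, 5, 6, 9, 9]
ys[2] = ys[4]*ys[0] = 9*2 = 18 → [2, 5, 18, 9, 9]
ys[-2] = ys[1]+ys[-1] = 5+9 = 14 → [2, 5, 18, 14, 9]
ys[-1] = ys[-1]-ys[4] = 9-9 = 0 → [2, 5, 18, 14, 0]
ys[1] = ys[1]*ys[1] = 5*5 = 25 → [2, 25, 18, 14, 0]
ys[-1]*ys[0] = 0*2 = 0

0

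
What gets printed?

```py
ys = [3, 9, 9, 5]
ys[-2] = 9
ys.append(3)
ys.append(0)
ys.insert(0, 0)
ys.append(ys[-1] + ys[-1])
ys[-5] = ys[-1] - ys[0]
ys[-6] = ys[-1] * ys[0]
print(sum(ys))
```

11

ys[-2] = 9 → [3, 9, 9, 5]
append 3 → [3, 9, 9, 5, 3]
append 0 → [3, 9, 9, 5, 3, 0]
insert 0 at 0 → [0, 3, 9, 9, 5, 3, 0]
append ys[-1]+ys[-1] = 0+0 = 0 → [0, 3, 9, 9, 5, 3, 0, 0]
ys[-5] = ys[-1]-ys[0] = 0-0 = 0 → [0, 3, 9, 0, 5, 3, 0, 0]
ys[-6] = ys[-1]*ys[0] = 0*0 = 0 → [0, 3, 0, 0, 5, 3, 0, 0]
sum = 11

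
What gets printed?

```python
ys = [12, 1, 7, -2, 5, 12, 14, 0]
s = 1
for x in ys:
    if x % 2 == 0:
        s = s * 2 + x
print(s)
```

x=12: even, s = 1*2+12 = 14
x=1: not even
x=7: not even
x=-2: even, s = 14*2+(-2) = 26
x=5: not even
x=12: even, s = 26*2+12 = 64
x=14: even, s = 64*2+14 = 142
x=0: even, s = 142*2+0 = 284

284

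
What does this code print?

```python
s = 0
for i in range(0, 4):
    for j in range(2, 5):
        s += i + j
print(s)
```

54

i=0,j=2: s = 0+2 = 2
i=0,j=3: s = 2+3 = 5
i=0,j=4: s = 5+4 = 9
i=1,j=2: s = 9+3 = 12
i=1,j=3: s = 12+4 = 16
i=1,j=4: s = 16+5 = 21
i=2,j=2: s = 21+4 = 25
i=2,j=3: s = 25+5 = 30
i=2,j=4: s = 30+6 = 36
i=3,j=2: s = 36+5 = 41
i=3,j=3: s = 41+6 = 47
i=3,j=4: s = 47+7 = 54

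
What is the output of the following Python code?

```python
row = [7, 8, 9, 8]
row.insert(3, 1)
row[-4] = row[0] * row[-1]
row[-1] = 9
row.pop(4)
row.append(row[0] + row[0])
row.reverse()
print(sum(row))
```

insert 1 at 3 → [7, 8, 9, 1, 8]
row[-4] = row[0]*row[-1] = 7*8 = 56 → [7, 56, 9, 1, 8]
row[-1] = 9 → [7, 56, 9, 1, 9]
pop(4) removes 9 → [7, 56, 9, 1]
append row[0]+row[0] = 7+7 = 14 → [7, 56, 9, 1, 14]
reverse → [14, 1, 9, 56, 7]
sum = 87

87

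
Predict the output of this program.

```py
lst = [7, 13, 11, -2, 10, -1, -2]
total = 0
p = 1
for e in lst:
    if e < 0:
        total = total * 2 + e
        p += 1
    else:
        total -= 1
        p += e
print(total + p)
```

5

e=7: not <0, total = 0-1 = -1; p=8
e=13: not <0, total = (-1)-1 = -2; p=21
e=11: not <0, total = (-2)-1 = -3; p=32
e=-2: <0, total = (-3)*2+(-2) = -8; p=33
e=10: not <0, total = (-8)-1 = -9; p=43
e=-1: <0, total = (-9)*2+(-1) = -19; p=44
e=-2: <0, total = (-19)*2+(-2) = -40; p=45
total+p = (-40)+45 = 5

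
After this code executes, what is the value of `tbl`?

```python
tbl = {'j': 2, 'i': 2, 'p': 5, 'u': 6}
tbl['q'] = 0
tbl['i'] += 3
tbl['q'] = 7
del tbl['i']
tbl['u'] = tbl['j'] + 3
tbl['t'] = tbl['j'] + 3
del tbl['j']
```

{'p': 5, 'u': 5, 'q': 7, 't': 5}

tbl['q'] = 0 → {'j': 2, 'i': 2, 'p': 5, 'u': 6, 'q': 0}
tbl['i'] = 2+3 = 5 → {'j': 2, 'i': 5, 'p': 5, 'u': 6, 'q': 0}
tbl['q'] = 7 → {'j': 2, 'i': 5, 'p': 5, 'u': 6, 'q': 7}
del 'i' → {'j': 2, 'p': 5, 'u': 6, 'q': 7}
tbl['u'] = tbl['j']+3 = 5 → {'j': 2, 'p': 5, 'u': 5, 'q': 7}
tbl['t'] = tbl['j']+3 = 5 → {'j': 2, 'p': 5, 'u': 5, 'q': 7, 't': 5}
del 'j' → {'p': 5, 'u': 5, 'q': 7, 't': 5}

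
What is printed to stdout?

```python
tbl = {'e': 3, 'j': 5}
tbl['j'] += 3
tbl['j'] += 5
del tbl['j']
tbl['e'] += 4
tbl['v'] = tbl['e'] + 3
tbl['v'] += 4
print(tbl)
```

{'e': 7, 'v': 14}

tbl['j'] = 5+3 = 8 → {'e': 3, 'j': 8}
tbl['j'] = 8+5 = 13 → {'e': 3, 'j': 13}
del 'j' → {'e': 3}
tbl['e'] = 3+4 = 7 → {'e': 7}
tbl['v'] = tbl['e']+3 = 10 → {'e': 7, 'v': 10}
tbl['v'] = 10+4 = 14 → {'e': 7, 'v': 14}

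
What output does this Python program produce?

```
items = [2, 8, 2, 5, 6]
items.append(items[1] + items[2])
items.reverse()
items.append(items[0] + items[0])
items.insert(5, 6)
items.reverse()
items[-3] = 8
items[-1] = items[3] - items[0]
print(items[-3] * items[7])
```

append items[1]+items[2] = 8+2 = 10 → [2, 8, 2, 5, 6, 10]
reverse → [10, 6, 5, 2, 8, 2]
append items[0]+items[0] = 10+10 = 20 → [10, 6, 5, 2, 8, 2, 20]
insert 6 at 5 → [10, 6, 5, 2, 8, 6, 2, 20]
reverse → [20, 2, 6, 8, 2, 5, 6, 10]
items[-3] = 8 → [20, 2, 6, 8, 2, 8, 6, 10]
items[-1] = items[3]-items[0] = 8-20 = -12 → [20, 2, 6, 8, 2, 8, 6, -12]
items[-3]*items[7] = 8*(-12) = -96

-96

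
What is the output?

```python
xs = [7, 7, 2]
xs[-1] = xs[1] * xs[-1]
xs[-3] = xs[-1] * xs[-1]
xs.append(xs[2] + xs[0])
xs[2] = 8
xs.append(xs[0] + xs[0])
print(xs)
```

[196, 7, 8, 210, 392]

xs[-1] = xs[1]*xs[-1] = 7*2 = 14 → [7, 7, 14]
xs[-3] = xs[-1]*xs[-1] = 14*14 = 196 → [196, 7, 14]
append xs[2]+xs[0] = 14+196 = 210 → [196, 7, 14, 210]
xs[2] = 8 → [196, 7, 8, 210]
append xs[0]+xs[0] = 196+196 = 392 → [196, 7, 8, 210, 392]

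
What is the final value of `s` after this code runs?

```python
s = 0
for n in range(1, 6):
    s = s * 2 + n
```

57

n=1: s = 0*2+1 = 1
n=2: s = 1*2+2 = 4
n=3: s = 4*2+3 = 11
n=4: s = 11*2+4 = 26
n=5: s = 26*2+5 = 57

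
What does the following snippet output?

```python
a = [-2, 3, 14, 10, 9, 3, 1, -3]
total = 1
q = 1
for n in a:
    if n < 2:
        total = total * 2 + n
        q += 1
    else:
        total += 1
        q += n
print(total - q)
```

n=-2: <2, total = 1*2+(-2) = 0; q=2
n=3: not <2, total = 0+1 = 1; q=5
n=14: not <2, total = 1+1 = 2; q=19
n=10: not <2, total = 2+1 = 3; q=29
n=9: not <2, total = 3+1 = 4; q=38
n=3: not <2, total = 4+1 = 5; q=41
n=1: <2, total = 5*2+1 = 11; q=42
n=-3: <2, total = 11*2+(-3) = 19; q=43
total-q = 19-43 = -24

-24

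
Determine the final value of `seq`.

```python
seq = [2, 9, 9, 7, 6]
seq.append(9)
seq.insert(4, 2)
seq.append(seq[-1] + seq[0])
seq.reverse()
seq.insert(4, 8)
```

[11, 9, 6, 2, 8, 7, 9, 9, 2]

append 9 → [2, 9, 9, 7, 6, 9]
insert 2 at 4 → [2, 9, 9, 7, 2, 6, 9]
append seq[-1]+seq[0] = 9+2 = 11 → [2, 9, 9, 7, 2, 6, 9, 11]
reverse → [11, 9, 6, 2, 7, 9, 9, 2]
insert 8 at 4 → [11, 9, 6, 2, 8, 7, 9, 9, 2]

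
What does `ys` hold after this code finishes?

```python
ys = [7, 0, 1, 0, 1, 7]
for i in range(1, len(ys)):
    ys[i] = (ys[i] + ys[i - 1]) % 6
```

[7, 1, 2, 2, 3, 4]

i=1: ys[1] = (0+7)%6 = 1 → [7, 1, 1, 0, 1, 7]
i=2: ys[2] = (1+1)%6 = 2 → [7, 1, 2, 0, 1, 7]
i=3: ys[3] = (0+2)%6 = 2 → [7, 1, 2, 2, 1, 7]
i=4: ys[4] = (1+2)%6 = 3 → [7, 1, 2, 2, 3, 7]
i=5: ys[5] = (7+3)%6 = 4 → [7, 1, 2, 2, 3, 4]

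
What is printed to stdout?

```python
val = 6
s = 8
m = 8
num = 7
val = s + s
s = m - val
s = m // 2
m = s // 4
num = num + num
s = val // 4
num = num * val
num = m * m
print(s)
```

4

val = 8+8 = 16
s = 8-16 = -8
s = 8//2 = 4
m = 4//4 = 1
num = 7+7 = 14
s = 16//4 = 4
num = 14*16 = 224
num = 1*1 = 1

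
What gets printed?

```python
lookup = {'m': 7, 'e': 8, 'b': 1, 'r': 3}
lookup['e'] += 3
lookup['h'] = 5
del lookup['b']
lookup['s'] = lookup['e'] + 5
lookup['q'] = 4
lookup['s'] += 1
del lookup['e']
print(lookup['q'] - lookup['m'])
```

-3

lookup['e'] = 8+3 = 11 → {'m': 7, 'e': 11, 'b': 1, 'r': 3}
lookup['h'] = 5 → {'m': 7, 'e': 11, 'b': 1, 'r': 3, 'h': 5}
del 'b' → {'m': 7, 'e': 11, 'r': 3, 'h': 5}
lookup['s'] = lookup['e']+5 = 16 → {'m': 7, 'e': 11, 'r': 3, 'h': 5, 's': 16}
lookup['q'] = 4 → {'m': 7, 'e': 11, 'r': 3, 'h': 5, 's': 16, 'q': 4}
lookup['s'] = 16+1 = 17 → {'m': 7, 'e': 11, 'r': 3, 'h': 5, 's': 17, 'q': 4}
del 'e' → {'m': 7, 'r': 3, 'h': 5, 's': 17, 'q': 4}
lookup['q']-lookup['m'] = 4-7 = -3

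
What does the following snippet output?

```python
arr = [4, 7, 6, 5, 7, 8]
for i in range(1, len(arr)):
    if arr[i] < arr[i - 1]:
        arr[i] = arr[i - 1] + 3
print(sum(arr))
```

i=1: 7>=4, unchanged → [4, 7, 6, 5, 7, 8]
i=2: 6<7, arr[2] = 7+3 = 10 → [4, 7, 10, 5, 7, 8]
i=3: 5<10, arr[3] = 10+3 = 13 → [4, 7, 10, 13, 7, 8]
i=4: 7<13, arr[4] = 13+3 = 16 → [4, 7, 10, 13, 16, 8]
i=5: 8<16, arr[5] = 16+3 = 19 → [4, 7, 10, 13, 16, 19]
sum = 69

69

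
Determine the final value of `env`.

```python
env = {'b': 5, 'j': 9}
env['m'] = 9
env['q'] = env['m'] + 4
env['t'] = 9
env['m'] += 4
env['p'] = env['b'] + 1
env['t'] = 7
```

{'b': 5, 'j': 9, 'm': 13, 'q': 13, 't': 7, 'p': 6}

env['m'] = 9 → {'b': 5, 'j': 9, 'm': 9}
env['q'] = env['m']+4 = 13 → {'b': 5, 'j': 9, 'm': 9, 'q': 13}
env['t'] = 9 → {'b': 5, 'j': 9, 'm': 9, 'q': 13, 't': 9}
env['m'] = 9+4 = 13 → {'b': 5, 'j': 9, 'm': 13, 'q': 13, 't': 9}
env['p'] = env['b']+1 = 6 → {'b': 5, 'j': 9, 'm': 13, 'q': 13, 't': 9, 'p': 6}
env['t'] = 7 → {'b': 5, 'j': 9, 'm': 13, 'q': 13, 't': 7, 'p': 6}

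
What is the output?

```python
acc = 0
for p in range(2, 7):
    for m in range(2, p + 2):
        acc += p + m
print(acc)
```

165

p=2,m=2: acc = 0+4 = 4
p=2,m=3: acc = 4+5 = 9
p=3,m=2: acc = 9+5 = 14
p=3,m=3: acc = 14+6 = 20
p=3,m=4: acc = 20+7 = 27
p=4,m=2: acc = 27+6 = 33
p=4,m=3: acc = 33+7 = 40
p=4,m=4: acc = 40+8 = 48
p=4,m=5: acc = 48+9 = 57
p=5,m=2: acc = 57+7 = 64
p=5,m=3: acc = 64+8 = 72
p=5,m=4: acc = 72+9 = 81
p=5,m=5: acc = 81+10 = 91
p=5,m=6: acc = 91+11 = 102
p=6,m=2: acc = 102+8 = 110
p=6,m=3: acc = 110+9 = 119
p=6,m=4: acc = 119+10 = 129
p=6,m=5: acc = 129+11 = 140
p=6,m=6: acc = 140+12 = 152
p=6,m=7: acc = 152+13 = 165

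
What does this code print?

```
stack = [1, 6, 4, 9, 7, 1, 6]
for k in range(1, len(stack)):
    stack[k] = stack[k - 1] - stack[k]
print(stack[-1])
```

-32

k=1: stack[1] = 1-6 = -5 → [1, -5, 4, 9, 7, 1, 6]
k=2: stack[2] = (-5)-4 = -9 → [1, -5, -9, 9, 7, 1, 6]
k=3: stack[3] = (-9)-9 = -18 → [1, -5, -9, -18, 7, 1, 6]
k=4: stack[4] = (-18)-7 = -25 → [1, -5, -9, -18, -25, 1, 6]
k=5: stack[5] = (-25)-1 = -26 → [1, -5, -9, -18, -25, -26, 6]
k=6: stack[6] = (-26)-6 = -32 → [1, -5, -9, -18, -25, -26, -32]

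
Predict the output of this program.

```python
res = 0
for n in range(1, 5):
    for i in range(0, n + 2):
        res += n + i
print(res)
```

n=1,i=0: res = 0+1 = 1
n=1,i=1: res = 1+2 = 3
n=1,i=2: res = 3+3 = 6
n=2,i=0: res = 6+2 = 8
n=2,i=1: res = 8+3 = 11
n=2,i=2: res = 11+4 = 15
n=2,i=3: res = 15+5 = 20
n=3,i=0: res = 20+3 = 23
n=3,i=1: res = 23+4 = 27
n=3,i=2: res = 27+5 = 32
n=3,i=3: res = 32+6 = 38
n=3,i=4: res = 38+7 = 45
n=4,i=0: res = 45+4 = 49
n=4,i=1: res = 49+5 = 54
n=4,i=2: res = 54+6 = 60
n=4,i=3: res = 60+7 = 67
n=4,i=4: res = 67+8 = 75
n=4,i=5: res = 75+9 = 84

84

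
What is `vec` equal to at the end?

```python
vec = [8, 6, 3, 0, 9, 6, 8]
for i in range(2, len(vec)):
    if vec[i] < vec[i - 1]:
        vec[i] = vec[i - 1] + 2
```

i=2: 3<6, vec[2] = 6+2 = 8 → [8, 6, 8, 0, 9, 6, 8]
i=3: 0<8, vec[3] = 8+2 = 10 → [8, 6, 8, 10, 9, 6, 8]
i=4: 9<10, vec[4] = 10+2 = 12 → [8, 6, 8, 10, 12, 6, 8]
i=5: 6<12, vec[5] = 12+2 = 14 → [8, 6, 8, 10, 12, 14, 8]
i=6: 8<14, vec[6] = 14+2 = 16 → [8, 6, 8, 10, 12, 14, 16]

[8, 6, 8, 10, 12, 14, 16]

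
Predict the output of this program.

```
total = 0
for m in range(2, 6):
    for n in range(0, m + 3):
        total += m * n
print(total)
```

289

m=2,n=0: total = 0+0 = 0
m=2,n=1: total = 0+2 = 2
m=2,n=2: total = 2+4 = 6
m=2,n=3: total = 6+6 = 12
m=2,n=4: total = 12+8 = 20
m=3,n=0: total = 20+0 = 20
m=3,n=1: total = 20+3 = 23
m=3,n=2: total = 23+6 = 29
m=3,n=3: total = 29+9 = 38
m=3,n=4: total = 38+12 = 50
m=3,n=5: total = 50+15 = 65
m=4,n=0: total = 65+0 = 65
m=4,n=1: total = 65+4 = 69
m=4,n=2: total = 69+8 = 77
m=4,n=3: total = 77+12 = 89
m=4,n=4: total = 89+16 = 105
m=4,n=5: total = 105+20 = 125
m=4,n=6: total = 125+24 = 149
m=5,n=0: total = 149+0 = 149
m=5,n=1: total = 149+5 = 154
m=5,n=2: total = 154+10 = 164
m=5,n=3: total = 164+15 = 179
m=5,n=4: total = 179+20 = 199
m=5,n=5: total = 199+25 = 224
m=5,n=6: total = 224+30 = 254
m=5,n=7: total = 254+35 = 289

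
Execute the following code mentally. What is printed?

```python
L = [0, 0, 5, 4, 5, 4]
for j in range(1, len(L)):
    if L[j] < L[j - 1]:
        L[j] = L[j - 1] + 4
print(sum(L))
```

44

j=1: 0>=0, unchanged → [0, 0, 5, 4, 5, 4]
j=2: 5>=0, unchanged → [0, 0, 5, 4, 5, 4]
j=3: 4<5, L[3] = 5+4 = 9 → [0, 0, 5, 9, 5, 4]
j=4: 5<9, L[4] = 9+4 = 13 → [0, 0, 5, 9, 13, 4]
j=5: 4<13, L[5] = 13+4 = 17 → [0, 0, 5, 9, 13, 17]
sum = 44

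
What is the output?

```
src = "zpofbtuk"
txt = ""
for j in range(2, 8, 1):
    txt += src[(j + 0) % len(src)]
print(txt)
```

j=2: add src[2]='o' → 'o'
j=3: add src[3]='f' → 'of'
j=4: add src[4]='b' → 'ofb'
j=5: add src[5]='t' → 'ofbt'
j=6: add src[6]='u' → 'ofbtu'
j=7: add src[7]='k' → 'ofbtuk'

ofbtuk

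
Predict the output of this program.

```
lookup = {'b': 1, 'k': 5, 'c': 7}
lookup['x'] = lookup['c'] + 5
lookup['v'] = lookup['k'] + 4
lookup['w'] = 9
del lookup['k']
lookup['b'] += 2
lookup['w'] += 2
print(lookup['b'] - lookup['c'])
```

lookup['x'] = lookup['c']+5 = 12 → {'b': 1, 'k': 5, 'c': 7, 'x': 12}
lookup['v'] = lookup['k']+4 = 9 → {'b': 1, 'k': 5, 'c': 7, 'x': 12, 'v': 9}
lookup['w'] = 9 → {'b': 1, 'k': 5, 'c': 7, 'x': 12, 'v': 9, 'w': 9}
del 'k' → {'b': 1, 'c': 7, 'x': 12, 'v': 9, 'w': 9}
lookup['b'] = 1+2 = 3 → {'b': 3, 'c': 7, 'x': 12, 'v': 9, 'w': 9}
lookup['w'] = 9+2 = 11 → {'b': 3, 'c': 7, 'x': 12, 'v': 9, 'w': 11}
lookup['b']-lookup['c'] = 3-7 = -4

-4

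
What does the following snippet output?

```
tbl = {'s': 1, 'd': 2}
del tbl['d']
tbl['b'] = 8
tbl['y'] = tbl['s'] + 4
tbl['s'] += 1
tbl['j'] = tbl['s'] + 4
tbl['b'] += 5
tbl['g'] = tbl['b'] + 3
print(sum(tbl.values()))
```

del 'd' → {'s': 1}
tbl['b'] = 8 → {'s': 1, 'b': 8}
tbl['y'] = tbl['s']+4 = 5 → {'s': 1, 'b': 8, 'y': 5}
tbl['s'] = 1+1 = 2 → {'s': 2, 'b': 8, 'y': 5}
tbl['j'] = tbl['s']+4 = 6 → {'s': 2, 'b': 8, 'y': 5, 'j': 6}
tbl['b'] = 8+5 = 13 → {'s': 2, 'b': 13, 'y': 5, 'j': 6}
tbl['g'] = tbl['b']+3 = 16 → {'s': 2, 'b': 13, 'y': 5, 'j': 6, 'g': 16}
sum of values = 42

42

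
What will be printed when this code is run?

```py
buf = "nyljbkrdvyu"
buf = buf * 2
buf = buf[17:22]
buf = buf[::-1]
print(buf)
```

repeat ×2 → 'nyljbkrdvyunyljbkrdvyu'
slice [17:22] → 'rdvyu'
reverse → 'uyvdr'

uyvdr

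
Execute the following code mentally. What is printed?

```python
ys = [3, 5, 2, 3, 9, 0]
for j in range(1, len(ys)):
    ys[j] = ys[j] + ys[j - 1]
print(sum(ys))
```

78

j=1: ys[1] = 5+3 = 8 → [3, 8, 2, 3, 9, 0]
j=2: ys[2] = 2+8 = 10 → [3, 8, 10, 3, 9, 0]
j=3: ys[3] = 3+10 = 13 → [3, 8, 10, 13, 9, 0]
j=4: ys[4] = 9+13 = 22 → [3, 8, 10, 13, 22, 0]
j=5: ys[5] = 0+22 = 22 → [3, 8, 10, 13, 22, 22]
sum = 78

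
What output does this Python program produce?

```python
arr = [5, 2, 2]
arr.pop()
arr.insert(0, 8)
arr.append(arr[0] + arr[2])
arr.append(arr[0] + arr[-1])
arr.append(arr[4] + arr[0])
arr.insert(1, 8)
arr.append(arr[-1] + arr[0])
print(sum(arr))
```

pop() removes 2 → [5, 2]
insert 8 at 0 → [8, 5, 2]
append arr[0]+arr[2] = 8+2 = 10 → [8, 5, 2, 10]
append arr[0]+arr[-1] = 8+10 = 18 → [8, 5, 2, 10, 18]
append arr[4]+arr[0] = 18+8 = 26 → [8, 5, 2, 10, 18, 26]
insert 8 at 1 → [8, 8, 5, 2, 10, 18, 26]
append arr[-1]+arr[0] = 26+8 = 34 → [8, 8, 5, 2, 10, 18, 26, 34]
sum = 111

111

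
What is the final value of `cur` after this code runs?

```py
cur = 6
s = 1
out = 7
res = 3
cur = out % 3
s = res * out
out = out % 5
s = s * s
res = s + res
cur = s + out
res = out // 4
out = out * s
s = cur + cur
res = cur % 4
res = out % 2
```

cur = 7%3 = 1
s = 3*7 = 21
out = 7%5 = 2
s = 21*21 = 441
res = 441+3 = 444
cur = 441+2 = 443
res = 2//4 = 0
out = 2*441 = 882
s = 443+443 = 886
res = 443%4 = 3
res = 882%2 = 0

443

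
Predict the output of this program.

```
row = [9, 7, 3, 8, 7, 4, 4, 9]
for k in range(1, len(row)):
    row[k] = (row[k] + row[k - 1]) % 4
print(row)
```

k=1: row[1] = (7+9)%4 = 0 → [9, 0, 3, 8, 7, 4, 4, 9]
k=2: row[2] = (3+0)%4 = 3 → [9, 0, 3, 8, 7, 4, 4, 9]
k=3: row[3] = (8+3)%4 = 3 → [9, 0, 3, 3, 7, 4, 4, 9]
k=4: row[4] = (7+3)%4 = 2 → [9, 0, 3, 3, 2, 4, 4, 9]
k=5: row[5] = (4+2)%4 = 2 → [9, 0, 3, 3, 2, 2, 4, 9]
k=6: row[6] = (4+2)%4 = 2 → [9, 0, 3, 3, 2, 2, 2, 9]
k=7: row[7] = (9+2)%4 = 3 → [9, 0, 3, 3, 2, 2, 2, 3]

[9, 0, 3, 3, 2, 2, 2, 3]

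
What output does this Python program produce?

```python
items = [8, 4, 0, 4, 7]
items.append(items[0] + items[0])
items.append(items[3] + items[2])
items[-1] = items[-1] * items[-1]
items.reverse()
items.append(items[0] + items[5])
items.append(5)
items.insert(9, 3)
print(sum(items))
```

append items[0]+items[0] = 8+8 = 16 → [8, 4, 0, 4, 7, 16]
append items[3]+items[2] = 4+0 = 4 → [8, 4, 0, 4, 7, 16, 4]
items[-1] = items[-1]*items[-1] = 4*4 = 16 → [8, 4, 0, 4, 7, 16, 16]
reverse → [16, 16, 7, 4, 0, 4, 8]
append items[0]+items[5] = 16+4 = 20 → [16, 16, 7, 4, 0, 4, 8, 20]
append 5 → [16, 16, 7, 4, 0, 4, 8, 20, 5]
insert 3 at 9 → [16, 16, 7, 4, 0, 4, 8, 20, 5, 3]
sum = 83

83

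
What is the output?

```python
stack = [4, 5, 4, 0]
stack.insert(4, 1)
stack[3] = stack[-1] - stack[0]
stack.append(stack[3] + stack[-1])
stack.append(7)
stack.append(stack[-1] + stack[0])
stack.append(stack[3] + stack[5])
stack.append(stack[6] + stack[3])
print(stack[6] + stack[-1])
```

insert 1 at 4 → [4, 5, 4, 0, 1]
stack[3] = stack[-1]-stack[0] = 1-4 = -3 → [4, 5, 4, -3, 1]
append stack[3]+stack[-1] = (-3)+1 = -2 → [4, 5, 4, -3, 1, -2]
append 7 → [4, 5, 4, -3, 1, -2, 7]
append stack[-1]+stack[0] = 7+4 = 11 → [4, 5, 4, -3, 1, -2, 7, 11]
append stack[3]+stack[5] = (-3)+(-2) = -5 → [4, 5, 4, -3, 1, -2, 7, 11, -5]
append stack[6]+stack[3] = 7+(-3) = 4 → [4, 5, 4, -3, 1, -2, 7, 11, -5, 4]
stack[6]+stack[-1] = 7+4 = 11

11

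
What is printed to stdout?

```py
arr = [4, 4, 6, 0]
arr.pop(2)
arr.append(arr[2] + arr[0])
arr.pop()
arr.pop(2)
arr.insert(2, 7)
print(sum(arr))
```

pop(2) removes 6 → [4, 4, 0]
append arr[2]+arr[0] = 0+4 = 4 → [4, 4, 0, 4]
pop() removes 4 → [4, 4, 0]
pop(2) removes 0 → [4, 4]
insert 7 at 2 → [4, 4, 7]
sum = 15

15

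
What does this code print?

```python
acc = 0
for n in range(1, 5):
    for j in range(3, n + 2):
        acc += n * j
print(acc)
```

75

n=2,j=3: acc = 0+6 = 6
n=3,j=3: acc = 6+9 = 15
n=3,j=4: acc = 15+12 = 27
n=4,j=3: acc = 27+12 = 39
n=4,j=4: acc = 39+16 = 55
n=4,j=5: acc = 55+20 = 75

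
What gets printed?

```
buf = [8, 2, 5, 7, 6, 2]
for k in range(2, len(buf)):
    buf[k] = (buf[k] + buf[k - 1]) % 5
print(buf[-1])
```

k=2: buf[2] = (5+2)%5 = 2 → [8, 2, 2, 7, 6, 2]
k=3: buf[3] = (7+2)%5 = 4 → [8, 2, 2, 4, 6, 2]
k=4: buf[4] = (6+4)%5 = 0 → [8, 2, 2, 4, 0, 2]
k=5: buf[5] = (2+0)%5 = 2 → [8, 2, 2, 4, 0, 2]

2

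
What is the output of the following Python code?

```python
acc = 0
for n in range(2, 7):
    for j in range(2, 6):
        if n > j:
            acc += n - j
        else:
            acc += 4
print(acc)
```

n=2,j=2: not 2>2, acc = 0+4 = 4
n=2,j=3: not 2>3, acc = 4+4 = 8
n=2,j=4: not 2>4, acc = 8+4 = 12
n=2,j=5: not 2>5, acc = 12+4 = 16
n=3,j=2: 3>2, acc = 16+1 = 17
n=3,j=3: not 3>3, acc = 17+4 = 21
n=3,j=4: not 3>4, acc = 21+4 = 25
n=3,j=5: not 3>5, acc = 25+4 = 29
n=4,j=2: 4>2, acc = 29+2 = 31
n=4,j=3: 4>3, acc = 31+1 = 32
n=4,j=4: not 4>4, acc = 32+4 = 36
n=4,j=5: not 4>5, acc = 36+4 = 40
n=5,j=2: 5>2, acc = 40+3 = 43
n=5,j=3: 5>3, acc = 43+2 = 45
n=5,j=4: 5>4, acc = 45+1 = 46
n=5,j=5: not 5>5, acc = 46+4 = 50
n=6,j=2: 6>2, acc = 50+4 = 54
n=6,j=3: 6>3, acc = 54+3 = 57
n=6,j=4: 6>4, acc = 57+2 = 59
n=6,j=5: 6>5, acc = 59+1 = 60

60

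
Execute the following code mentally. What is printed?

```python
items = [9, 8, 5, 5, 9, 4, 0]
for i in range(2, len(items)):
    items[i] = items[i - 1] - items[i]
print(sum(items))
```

i=2: items[2] = 8-5 = 3 → [9, 8, 3, 5, 9, 4, 0]
i=3: items[3] = 3-5 = -2 → [9, 8, 3, -2, 9, 4, 0]
i=4: items[4] = (-2)-9 = -11 → [9, 8, 3, -2, -11, 4, 0]
i=5: items[5] = (-11)-4 = -15 → [9, 8, 3, -2, -11, -15, 0]
i=6: items[6] = (-15)-0 = -15 → [9, 8, 3, -2, -11, -15, -15]
sum = -23

-23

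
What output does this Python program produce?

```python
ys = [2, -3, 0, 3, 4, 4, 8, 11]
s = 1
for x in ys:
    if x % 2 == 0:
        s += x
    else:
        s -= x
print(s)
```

x=2: even, s = 1+2 = 3
x=-3: not even, s = 3-(-3) = 6
x=0: even, s = 6+0 = 6
x=3: not even, s = 6-3 = 3
x=4: even, s = 3+4 = 7
x=4: even, s = 7+4 = 11
x=8: even, s = 11+8 = 19
x=11: not even, s = 19-11 = 8

8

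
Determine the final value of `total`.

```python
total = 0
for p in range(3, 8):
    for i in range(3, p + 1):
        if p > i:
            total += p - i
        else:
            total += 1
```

p=3,i=3: not 3>3, total = 0+1 = 1
p=4,i=3: 4>3, total = 1+1 = 2
p=4,i=4: not 4>4, total = 2+1 = 3
p=5,i=3: 5>3, total = 3+2 = 5
p=5,i=4: 5>4, total = 5+1 = 6
p=5,i=5: not 5>5, total = 6+1 = 7
p=6,i=3: 6>3, total = 7+3 = 10
p=6,i=4: 6>4, total = 10+2 = 12
p=6,i=5: 6>5, total = 12+1 = 13
p=6,i=6: not 6>6, total = 13+1 = 14
p=7,i=3: 7>3, total = 14+4 = 18
p=7,i=4: 7>4, total = 18+3 = 21
p=7,i=5: 7>5, total = 21+2 = 23
p=7,i=6: 7>6, total = 23+1 = 24
p=7,i=7: not 7>7, total = 24+1 = 25

25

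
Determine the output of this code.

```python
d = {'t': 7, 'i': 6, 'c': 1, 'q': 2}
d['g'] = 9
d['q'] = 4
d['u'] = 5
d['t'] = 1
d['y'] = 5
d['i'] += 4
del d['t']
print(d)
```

{'i': 10, 'c': 1, 'q': 4, 'g': 9, 'u': 5, 'y': 5}

d['g'] = 9 → {'t': 7, 'i': 6, 'c': 1, 'q': 2, 'g': 9}
d['q'] = 4 → {'t': 7, 'i': 6, 'c': 1, 'q': 4, 'g': 9}
d['u'] = 5 → {'t': 7, 'i': 6, 'c': 1, 'q': 4, 'g': 9, 'u': 5}
d['t'] = 1 → {'t': 1, 'i': 6, 'c': 1, 'q': 4, 'g': 9, 'u': 5}
d['y'] = 5 → {'t': 1, 'i': 6, 'c': 1, 'q': 4, 'g': 9, 'u': 5, 'y': 5}
d['i'] = 6+4 = 10 → {'t': 1, 'i': 10, 'c': 1, 'q': 4, 'g': 9, 'u': 5, 'y': 5}
del 't' → {'i': 10, 'c': 1, 'q': 4, 'g': 9, 'u': 5, 'y': 5}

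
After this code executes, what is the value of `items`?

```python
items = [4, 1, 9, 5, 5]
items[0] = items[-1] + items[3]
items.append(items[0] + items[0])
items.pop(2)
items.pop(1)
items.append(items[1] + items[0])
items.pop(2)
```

items[0] = items[-1]+items[3] = 5+5 = 10 → [10, 1, 9, 5, 5]
append items[0]+items[0] = 10+10 = 20 → [10, 1, 9, 5, 5, 20]
pop(2) removes 9 → [10, 1, 5, 5, 20]
pop(1) removes 1 → [10, 5, 5, 20]
append items[1]+items[0] = 5+10 = 15 → [10, 5, 5, 20, 15]
pop(2) removes 5 → [10, 5, 20, 15]

[10, 5, 20, 15]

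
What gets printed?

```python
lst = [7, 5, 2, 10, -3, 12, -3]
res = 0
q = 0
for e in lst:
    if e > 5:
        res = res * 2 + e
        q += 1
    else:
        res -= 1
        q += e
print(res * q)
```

e=7: >5, res = 0*2+7 = 7; q=1
e=5: not >5, res = 7-1 = 6; q=6
e=2: not >5, res = 6-1 = 5; q=8
e=10: >5, res = 5*2+10 = 20; q=9
e=-3: not >5, res = 20-1 = 19; q=6
e=12: >5, res = 19*2+12 = 50; q=7
e=-3: not >5, res = 50-1 = 49; q=4
res*q = 49*4 = 196

196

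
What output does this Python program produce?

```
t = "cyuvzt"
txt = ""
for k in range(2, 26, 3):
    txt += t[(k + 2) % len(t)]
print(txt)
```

k=2: add t[4]='z' → 'z'
k=5: add t[1]='y' → 'zy'
k=8: add t[4]='z' → 'zyz'
k=11: add t[1]='y' → 'zyzy'
k=14: add t[4]='z' → 'zyzyz'
k=17: add t[1]='y' → 'zyzyzy'
k=20: add t[4]='z' → 'zyzyzyz'
k=23: add t[1]='y' → 'zyzyzyzy'

zyzyzyzy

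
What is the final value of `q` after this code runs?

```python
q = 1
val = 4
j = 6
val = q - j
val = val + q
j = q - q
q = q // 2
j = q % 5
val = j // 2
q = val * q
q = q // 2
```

0

val = 1-6 = -5
val = (-5)+1 = -4
j = 1-1 = 0
q = 1//2 = 0
j = 0%5 = 0
val = 0//2 = 0
q = 0*0 = 0
q = 0//2 = 0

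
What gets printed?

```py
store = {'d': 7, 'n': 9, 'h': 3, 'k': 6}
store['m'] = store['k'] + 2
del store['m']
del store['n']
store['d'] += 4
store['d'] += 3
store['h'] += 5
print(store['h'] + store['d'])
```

store['m'] = store['k']+2 = 8 → {'d': 7, 'n': 9, 'h': 3, 'k': 6, 'm': 8}
del 'm' → {'d': 7, 'n': 9, 'h': 3, 'k': 6}
del 'n' → {'d': 7, 'h': 3, 'k': 6}
store['d'] = 7+4 = 11 → {'d': 11, 'h': 3, 'k': 6}
store['d'] = 11+3 = 14 → {'d': 14, 'h': 3, 'k': 6}
store['h'] = 3+5 = 8 → {'d': 14, 'h': 8, 'k': 6}
store['h']+store['d'] = 8+14 = 22

22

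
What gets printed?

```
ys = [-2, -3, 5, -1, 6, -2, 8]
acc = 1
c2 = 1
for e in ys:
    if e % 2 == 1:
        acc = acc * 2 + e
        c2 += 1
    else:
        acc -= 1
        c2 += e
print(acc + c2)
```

e=-2: not odd, acc = 1-1 = 0; c2=-1
e=-3: odd, acc = 0*2+(-3) = -3; c2=0
e=5: odd, acc = (-3)*2+5 = -1; c2=1
e=-1: odd, acc = (-1)*2+(-1) = -3; c2=2
e=6: not odd, acc = (-3)-1 = -4; c2=8
e=-2: not odd, acc = (-4)-1 = -5; c2=6
e=8: not odd, acc = (-5)-1 = -6; c2=14
acc+c2 = (-6)+14 = 8

8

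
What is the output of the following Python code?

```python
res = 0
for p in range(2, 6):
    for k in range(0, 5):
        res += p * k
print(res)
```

140

p=2,k=0: res = 0+0 = 0
p=2,k=1: res = 0+2 = 2
p=2,k=2: res = 2+4 = 6
p=2,k=3: res = 6+6 = 12
p=2,k=4: res = 12+8 = 20
p=3,k=0: res = 20+0 = 20
p=3,k=1: res = 20+3 = 23
p=3,k=2: res = 23+6 = 29
p=3,k=3: res = 29+9 = 38
p=3,k=4: res = 38+12 = 50
p=4,k=0: res = 50+0 = 50
p=4,k=1: res = 50+4 = 54
p=4,k=2: res = 54+8 = 62
p=4,k=3: res = 62+12 = 74
p=4,k=4: res = 74+16 = 90
p=5,k=0: res = 90+0 = 90
p=5,k=1: res = 90+5 = 95
p=5,k=2: res = 95+10 = 105
p=5,k=3: res = 105+15 = 120
p=5,k=4: res = 120+20 = 140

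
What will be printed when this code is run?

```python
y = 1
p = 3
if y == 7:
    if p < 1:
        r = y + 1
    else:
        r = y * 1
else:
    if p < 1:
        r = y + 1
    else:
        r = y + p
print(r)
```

4

y=1, p=3
y == 7 is False; p < 1 is False
→ r = y + p = 4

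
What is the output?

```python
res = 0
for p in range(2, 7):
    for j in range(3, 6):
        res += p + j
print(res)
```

120

p=2,j=3: res = 0+5 = 5
p=2,j=4: res = 5+6 = 11
p=2,j=5: res = 11+7 = 18
p=3,j=3: res = 18+6 = 24
p=3,j=4: res = 24+7 = 31
p=3,j=5: res = 31+8 = 39
p=4,j=3: res = 39+7 = 46
p=4,j=4: res = 46+8 = 54
p=4,j=5: res = 54+9 = 63
p=5,j=3: res = 63+8 = 71
p=5,j=4: res = 71+9 = 80
p=5,j=5: res = 80+10 = 90
p=6,j=3: res = 90+9 = 99
p=6,j=4: res = 99+10 = 109
p=6,j=5: res = 109+11 = 120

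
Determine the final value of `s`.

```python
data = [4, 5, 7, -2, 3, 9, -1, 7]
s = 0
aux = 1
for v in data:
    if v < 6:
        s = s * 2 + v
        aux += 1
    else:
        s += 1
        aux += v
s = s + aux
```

v=4: <6, s = 0*2+4 = 4; aux=2
v=5: <6, s = 4*2+5 = 13; aux=3
v=7: not <6, s = 13+1 = 14; aux=10
v=-2: <6, s = 14*2+(-2) = 26; aux=11
v=3: <6, s = 26*2+3 = 55; aux=12
v=9: not <6, s = 55+1 = 56; aux=21
v=-1: <6, s = 56*2+(-1) = 111; aux=22
v=7: not <6, s = 111+1 = 112; aux=29
s+aux = 112+29 = 141

141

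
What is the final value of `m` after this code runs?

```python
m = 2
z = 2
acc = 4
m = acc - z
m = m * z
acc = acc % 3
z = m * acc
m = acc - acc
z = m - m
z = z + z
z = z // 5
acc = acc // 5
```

0

m = 4-2 = 2
m = 2*2 = 4
acc = 4%3 = 1
z = 4*1 = 4
m = 1-1 = 0
z = 0-0 = 0
z = 0+0 = 0
z = 0//5 = 0
acc = 1//5 = 0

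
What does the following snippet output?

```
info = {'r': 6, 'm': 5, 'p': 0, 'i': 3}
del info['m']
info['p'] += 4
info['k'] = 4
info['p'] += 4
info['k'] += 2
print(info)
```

{'r': 6, 'p': 8, 'i': 3, 'k': 6}

del 'm' → {'r': 6, 'p': 0, 'i': 3}
info['p'] = 0+4 = 4 → {'r': 6, 'p': 4, 'i': 3}
info['k'] = 4 → {'r': 6, 'p': 4, 'i': 3, 'k': 4}
info['p'] = 4+4 = 8 → {'r': 6, 'p': 8, 'i': 3, 'k': 4}
info['k'] = 4+2 = 6 → {'r': 6, 'p': 8, 'i': 3, 'k': 6}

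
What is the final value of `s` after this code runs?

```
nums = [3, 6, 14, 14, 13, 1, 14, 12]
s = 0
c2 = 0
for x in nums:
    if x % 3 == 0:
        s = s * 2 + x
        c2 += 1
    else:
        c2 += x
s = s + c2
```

x=3: %3==0, s = 0*2+3 = 3; c2=1
x=6: %3==0, s = 3*2+6 = 12; c2=2
x=14: not %3==0; c2=16
x=14: not %3==0; c2=30
x=13: not %3==0; c2=43
x=1: not %3==0; c2=44
x=14: not %3==0; c2=58
x=12: %3==0, s = 12*2+12 = 36; c2=59
s+c2 = 36+59 = 95

95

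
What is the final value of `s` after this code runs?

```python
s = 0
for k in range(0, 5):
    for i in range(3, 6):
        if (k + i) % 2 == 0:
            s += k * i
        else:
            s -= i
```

k=0,i=3: odd sum, s = 0-3 = -3
k=0,i=4: even sum, s = (-3)+0 = -3
k=0,i=5: odd sum, s = (-3)-5 = -8
k=1,i=3: even sum, s = (-8)+3 = -5
k=1,i=4: odd sum, s = (-5)-4 = -9
k=1,i=5: even sum, s = (-9)+5 = -4
k=2,i=3: odd sum, s = (-4)-3 = -7
k=2,i=4: even sum, s = (-7)+8 = 1
k=2,i=5: odd sum, s = 1-5 = -4
k=3,i=3: even sum, s = (-4)+9 = 5
k=3,i=4: odd sum, s = 5-4 = 1
k=3,i=5: even sum, s = 1+15 = 16
k=4,i=3: odd sum, s = 16-3 = 13
k=4,i=4: even sum, s = 13+16 = 29
k=4,i=5: odd sum, s = 29-5 = 24

24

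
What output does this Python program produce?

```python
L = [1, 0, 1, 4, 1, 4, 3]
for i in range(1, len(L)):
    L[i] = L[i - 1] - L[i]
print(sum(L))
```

-28

i=1: L[1] = 1-0 = 1 → [1, 1, 1, 4, 1, 4, 3]
i=2: L[2] = 1-1 = 0 → [1, 1, 0, 4, 1, 4, 3]
i=3: L[3] = 0-4 = -4 → [1, 1, 0, -4, 1, 4, 3]
i=4: L[4] = (-4)-1 = -5 → [1, 1, 0, -4, -5, 4, 3]
i=5: L[5] = (-5)-4 = -9 → [1, 1, 0, -4, -5, -9, 3]
i=6: L[6] = (-9)-3 = -12 → [1, 1, 0, -4, -5, -9, -12]
sum = -28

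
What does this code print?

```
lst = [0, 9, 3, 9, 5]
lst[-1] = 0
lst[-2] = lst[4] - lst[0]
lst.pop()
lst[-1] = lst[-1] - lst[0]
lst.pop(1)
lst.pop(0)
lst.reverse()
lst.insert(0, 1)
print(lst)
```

lst[-1] = 0 → [0, 9, 3, 9, 0]
lst[-2] = lst[4]-lst[0] = 0-0 = 0 → [0, 9, 3, 0, 0]
pop() removes 0 → [0, 9, 3, 0]
lst[-1] = lst[-1]-lst[0] = 0-0 = 0 → [0, 9, 3, 0]
pop(1) removes 9 → [0, 3, 0]
pop(0) removes 0 → [3, 0]
reverse → [0, 3]
insert 1 at 0 → [1, 0, 3]

[1, 0, 3]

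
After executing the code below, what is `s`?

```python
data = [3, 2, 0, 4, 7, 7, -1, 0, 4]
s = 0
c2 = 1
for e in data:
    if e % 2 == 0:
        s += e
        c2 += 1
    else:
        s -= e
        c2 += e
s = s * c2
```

e=3: not even, s = 0-3 = -3; c2=4
e=2: even, s = (-3)+2 = -1; c2=5
e=0: even, s = (-1)+0 = -1; c2=6
e=4: even, s = (-1)+4 = 3; c2=7
e=7: not even, s = 3-7 = -4; c2=14
e=7: not even, s = (-4)-7 = -11; c2=21
e=-1: not even, s = (-11)-(-1) = -10; c2=20
e=0: even, s = (-10)+0 = -10; c2=21
e=4: even, s = (-10)+4 = -6; c2=22
s*c2 = (-6)*22 = -132

-132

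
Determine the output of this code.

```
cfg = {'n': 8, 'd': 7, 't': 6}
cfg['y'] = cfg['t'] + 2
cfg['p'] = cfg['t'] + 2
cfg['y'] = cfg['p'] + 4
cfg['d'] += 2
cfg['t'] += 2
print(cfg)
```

cfg['y'] = cfg['t']+2 = 8 → {'n': 8, 'd': 7, 't': 6, 'y': 8}
cfg['p'] = cfg['t']+2 = 8 → {'n': 8, 'd': 7, 't': 6, 'y': 8, 'p': 8}
cfg['y'] = cfg['p']+4 = 12 → {'n': 8, 'd': 7, 't': 6, 'y': 12, 'p': 8}
cfg['d'] = 7+2 = 9 → {'n': 8, 'd': 9, 't': 6, 'y': 12, 'p': 8}
cfg['t'] = 6+2 = 8 → {'n': 8, 'd': 9, 't': 8, 'y': 12, 'p': 8}

{'n': 8, 'd': 9, 't': 8, 'y': 12, 'p': 8}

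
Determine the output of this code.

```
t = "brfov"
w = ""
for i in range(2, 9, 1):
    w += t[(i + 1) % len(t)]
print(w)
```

ovbrfov

i=2: add t[3]='o' → 'o'
i=3: add t[4]='v' → 'ov'
i=4: add t[0]='b' → 'ovb'
i=5: add t[1]='r' → 'ovbr'
i=6: add t[2]='f' → 'ovbrf'
i=7: add t[3]='o' → 'ovbrfo'
i=8: add t[4]='v' → 'ovbrfov'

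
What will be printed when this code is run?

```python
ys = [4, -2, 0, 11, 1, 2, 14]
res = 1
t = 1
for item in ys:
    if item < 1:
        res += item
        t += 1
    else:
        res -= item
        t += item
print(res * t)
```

item=4: not <1, res = 1-4 = -3; t=5
item=-2: <1, res = (-3)+(-2) = -5; t=6
item=0: <1, res = (-5)+0 = -5; t=7
item=11: not <1, res = (-5)-11 = -16; t=18
item=1: not <1, res = (-16)-1 = -17; t=19
item=2: not <1, res = (-17)-2 = -19; t=21
item=14: not <1, res = (-19)-14 = -33; t=35
res*t = (-33)*35 = -1155

-1155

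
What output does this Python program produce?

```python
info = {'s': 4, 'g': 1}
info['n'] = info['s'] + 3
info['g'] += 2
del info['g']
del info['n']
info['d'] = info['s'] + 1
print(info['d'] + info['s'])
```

9

info['n'] = info['s']+3 = 7 → {'s': 4, 'g': 1, 'n': 7}
info['g'] = 1+2 = 3 → {'s': 4, 'g': 3, 'n': 7}
del 'g' → {'s': 4, 'n': 7}
del 'n' → {'s': 4}
info['d'] = info['s']+1 = 5 → {'s': 4, 'd': 5}
info['d']+info['s'] = 5+4 = 9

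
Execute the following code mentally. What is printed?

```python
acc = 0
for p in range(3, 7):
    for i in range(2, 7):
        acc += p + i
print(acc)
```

p=3,i=2: acc = 0+5 = 5
p=3,i=3: acc = 5+6 = 11
p=3,i=4: acc = 11+7 = 18
p=3,i=5: acc = 18+8 = 26
p=3,i=6: acc = 26+9 = 35
p=4,i=2: acc = 35+6 = 41
p=4,i=3: acc = 41+7 = 48
p=4,i=4: acc = 48+8 = 56
p=4,i=5: acc = 56+9 = 65
p=4,i=6: acc = 65+10 = 75
p=5,i=2: acc = 75+7 = 82
p=5,i=3: acc = 82+8 = 90
p=5,i=4: acc = 90+9 = 99
p=5,i=5: acc = 99+10 = 109
p=5,i=6: acc = 109+11 = 120
p=6,i=2: acc = 120+8 = 128
p=6,i=3: acc = 128+9 = 137
p=6,i=4: acc = 137+10 = 147
p=6,i=5: acc = 147+11 = 158
p=6,i=6: acc = 158+12 = 170

170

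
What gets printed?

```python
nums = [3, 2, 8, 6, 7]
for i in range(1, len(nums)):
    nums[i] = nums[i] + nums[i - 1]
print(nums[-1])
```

26

i=1: nums[1] = 2+3 = 5 → [3, 5, 8, 6, 7]
i=2: nums[2] = 8+5 = 13 → [3, 5, 13, 6, 7]
i=3: nums[3] = 6+13 = 19 → [3, 5, 13, 19, 7]
i=4: nums[4] = 7+19 = 26 → [3, 5, 13, 19, 26]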